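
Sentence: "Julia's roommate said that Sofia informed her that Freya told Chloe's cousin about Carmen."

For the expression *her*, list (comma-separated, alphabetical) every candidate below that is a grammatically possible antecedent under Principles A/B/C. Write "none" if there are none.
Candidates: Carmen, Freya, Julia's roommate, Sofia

Julia's roommate

*her* is a pronoun; Principle B requires it to be free in its binding domain — the clause headed by 'informed'.
— Carmen: second object of the clause headed by 'told'; is c-commanded by the pronoun; coreference would bind this R-expression — blocked (Principle C).
— Freya: subject of the clause headed by 'told'; is c-commanded by the pronoun; coreference would bind this R-expression — blocked (Principle C).
— Julia's roommate: subject of the matrix clause; c-commands the pronoun but lies outside its binding domain — allowed.
— Sofia: subject of the clause headed by 'informed'; c-commands the pronoun within its binding domain — blocked (Principle B).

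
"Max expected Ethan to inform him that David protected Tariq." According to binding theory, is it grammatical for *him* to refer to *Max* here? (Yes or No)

*Max* is an R-expression; Principle C requires it to be free (not bound by any c-commanding expression).
— him: object of the clause headed by 'inform'; the pronoun does not c-command the R-expression — coreference allowed.

Yes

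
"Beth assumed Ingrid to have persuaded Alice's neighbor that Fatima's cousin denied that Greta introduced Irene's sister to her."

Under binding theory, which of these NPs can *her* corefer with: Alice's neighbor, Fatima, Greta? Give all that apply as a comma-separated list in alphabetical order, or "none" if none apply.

Alice's neighbor, Fatima

*her* is a pronoun; Principle B requires it to be free in its binding domain — the clause headed by 'introduced'.
— Alice's neighbor: object of the clause headed by 'persuaded'; c-commands the pronoun but lies outside its binding domain — allowed.
— Fatima: possessor inside the subject DP of the clause headed by 'denied'; does not c-command the pronoun — Principle B does not apply; allowed.
— Greta: subject of the clause headed by 'introduced'; c-commands the pronoun within its binding domain — blocked (Principle B).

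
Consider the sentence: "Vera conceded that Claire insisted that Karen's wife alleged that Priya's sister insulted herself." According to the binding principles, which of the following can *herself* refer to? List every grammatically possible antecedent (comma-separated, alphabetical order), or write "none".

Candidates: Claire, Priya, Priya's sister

Priya's sister

*herself* is a reflexive; Principle A requires it to be bound within its binding domain — the clause headed by 'insulted'.
— Claire: subject of the clause headed by 'insisted'; c-commands the reflexive but lies outside its binding domain — cannot bind it (Principle A).
— Priya: possessor inside the subject DP of the clause headed by 'insulted'; does not c-command the reflexive — cannot bind it (Principle A).
— Priya's sister: subject of the clause headed by 'insulted'; c-commands the reflexive within its binding domain — allowed (Principle A).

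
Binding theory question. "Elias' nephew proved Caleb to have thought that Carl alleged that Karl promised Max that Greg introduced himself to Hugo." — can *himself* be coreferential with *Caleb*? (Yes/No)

No

*himself* is a reflexive; Principle A requires it to be bound within its binding domain — the clause headed by 'introduced'.
— Caleb: subject of the clause headed by 'thought'; c-commands the reflexive but lies outside its binding domain — cannot bind it (Principle A).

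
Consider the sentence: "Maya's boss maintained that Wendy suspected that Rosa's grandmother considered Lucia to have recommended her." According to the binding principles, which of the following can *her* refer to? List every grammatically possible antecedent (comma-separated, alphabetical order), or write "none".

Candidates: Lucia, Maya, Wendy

*her* is a pronoun; Principle B requires it to be free in its binding domain — the clause headed by 'recommended'.
— Lucia: subject of the clause headed by 'recommended'; c-commands the pronoun within its binding domain — blocked (Principle B).
— Maya: possessor inside the subject DP of the matrix clause; does not c-command the pronoun — Principle B does not apply; allowed.
— Wendy: subject of the clause headed by 'suspected'; c-commands the pronoun but lies outside its binding domain — allowed.

Maya, Wendy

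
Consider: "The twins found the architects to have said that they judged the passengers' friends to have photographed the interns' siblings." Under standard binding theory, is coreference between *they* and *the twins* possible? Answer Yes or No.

Yes

*the twins* is an R-expression; Principle C requires it to be free (not bound by any c-commanding expression).
— they: subject of the clause headed by 'judged'; the pronoun does not c-command the R-expression — coreference allowed.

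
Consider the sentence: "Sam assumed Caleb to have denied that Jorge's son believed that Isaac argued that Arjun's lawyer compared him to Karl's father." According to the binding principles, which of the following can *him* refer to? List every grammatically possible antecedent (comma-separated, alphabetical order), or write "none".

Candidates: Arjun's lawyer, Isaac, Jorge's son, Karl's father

*him* is a pronoun; Principle B requires it to be free in its binding domain — the clause headed by 'compared'.
— Arjun's lawyer: subject of the clause headed by 'compared'; c-commands the pronoun within its binding domain — blocked (Principle B).
— Isaac: subject of the clause headed by 'argued'; c-commands the pronoun but lies outside its binding domain — allowed.
— Jorge's son: subject of the clause headed by 'believed'; c-commands the pronoun but lies outside its binding domain — allowed.
— Karl's father: second object of the clause headed by 'compared'; is c-commanded by the pronoun; coreference would bind this R-expression — blocked (Principle C).

Isaac, Jorge's son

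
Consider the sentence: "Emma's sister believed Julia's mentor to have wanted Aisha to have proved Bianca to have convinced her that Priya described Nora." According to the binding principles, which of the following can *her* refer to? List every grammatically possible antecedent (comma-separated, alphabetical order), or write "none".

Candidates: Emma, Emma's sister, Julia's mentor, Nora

*her* is a pronoun; Principle B requires it to be free in its binding domain — the clause headed by 'convinced'.
— Emma: possessor inside the subject DP of the matrix clause; does not c-command the pronoun — Principle B does not apply; allowed.
— Emma's sister: subject of the matrix clause; c-commands the pronoun but lies outside its binding domain — allowed.
— Julia's mentor: subject of the clause headed by 'wanted'; c-commands the pronoun but lies outside its binding domain — allowed.
— Nora: object of the clause headed by 'described'; is c-commanded by the pronoun; coreference would bind this R-expression — blocked (Principle C).

Emma, Emma's sister, Julia's mentor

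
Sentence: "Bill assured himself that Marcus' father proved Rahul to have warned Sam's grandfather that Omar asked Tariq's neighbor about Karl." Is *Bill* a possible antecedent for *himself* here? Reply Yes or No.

Yes

*himself* is a reflexive; Principle A requires it to be bound within its binding domain — the matrix clause.
— Bill: subject of the matrix clause; c-commands the reflexive within its binding domain — allowed (Principle A).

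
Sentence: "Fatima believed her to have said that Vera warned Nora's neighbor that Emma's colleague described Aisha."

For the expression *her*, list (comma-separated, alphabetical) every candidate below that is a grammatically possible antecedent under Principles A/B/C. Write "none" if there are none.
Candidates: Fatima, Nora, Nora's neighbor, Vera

none

*her* is a pronoun; Principle B requires it to be free in its binding domain — the matrix clause.
— Fatima: subject of the matrix clause; c-commands the pronoun within its binding domain — blocked (Principle B).
— Nora: possessor inside the object DP of the clause headed by 'warned'; is c-commanded by the pronoun; coreference would bind this R-expression — blocked (Principle C).
— Nora's neighbor: object of the clause headed by 'warned'; is c-commanded by the pronoun; coreference would bind this R-expression — blocked (Principle C).
— Vera: subject of the clause headed by 'warned'; is c-commanded by the pronoun; coreference would bind this R-expression — blocked (Principle C).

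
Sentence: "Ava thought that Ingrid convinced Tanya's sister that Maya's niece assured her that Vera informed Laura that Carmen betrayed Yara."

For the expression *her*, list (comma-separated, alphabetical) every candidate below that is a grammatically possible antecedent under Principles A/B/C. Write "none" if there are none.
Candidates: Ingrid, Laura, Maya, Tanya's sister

*her* is a pronoun; Principle B requires it to be free in its binding domain — the clause headed by 'assured'.
— Ingrid: subject of the clause headed by 'convinced'; c-commands the pronoun but lies outside its binding domain — allowed.
— Laura: object of the clause headed by 'informed'; is c-commanded by the pronoun; coreference would bind this R-expression — blocked (Principle C).
— Maya: possessor inside the subject DP of the clause headed by 'assured'; does not c-command the pronoun — Principle B does not apply; allowed.
— Tanya's sister: object of the clause headed by 'convinced'; c-commands the pronoun but lies outside its binding domain — allowed.

Ingrid, Maya, Tanya's sister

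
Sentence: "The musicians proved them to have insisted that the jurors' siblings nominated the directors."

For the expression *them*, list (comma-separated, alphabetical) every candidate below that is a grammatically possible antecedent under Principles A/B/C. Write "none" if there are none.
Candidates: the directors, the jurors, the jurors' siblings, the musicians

*them* is a pronoun; Principle B requires it to be free in its binding domain — the matrix clause.
— the directors: object of the clause headed by 'nominated'; is c-commanded by the pronoun; coreference would bind this R-expression — blocked (Principle C).
— the jurors: possessor inside the subject DP of the clause headed by 'nominated'; is c-commanded by the pronoun; coreference would bind this R-expression — blocked (Principle C).
— the jurors' siblings: subject of the clause headed by 'nominated'; is c-commanded by the pronoun; coreference would bind this R-expression — blocked (Principle C).
— the musicians: subject of the matrix clause; c-commands the pronoun within its binding domain — blocked (Principle B).

none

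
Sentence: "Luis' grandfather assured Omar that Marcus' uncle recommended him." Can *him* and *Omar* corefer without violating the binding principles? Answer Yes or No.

Yes

*Omar* is an R-expression; Principle C requires it to be free (not bound by any c-commanding expression).
— him: object of the clause headed by 'recommended'; the pronoun does not c-command the R-expression — coreference allowed.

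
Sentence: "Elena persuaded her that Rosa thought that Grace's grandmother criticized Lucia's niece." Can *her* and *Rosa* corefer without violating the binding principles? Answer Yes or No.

*Rosa* is an R-expression; Principle C requires it to be free (not bound by any c-commanding expression).
— her: object of the matrix clause; the pronoun c-commands the R-expression — coreference blocked (Principle C).

No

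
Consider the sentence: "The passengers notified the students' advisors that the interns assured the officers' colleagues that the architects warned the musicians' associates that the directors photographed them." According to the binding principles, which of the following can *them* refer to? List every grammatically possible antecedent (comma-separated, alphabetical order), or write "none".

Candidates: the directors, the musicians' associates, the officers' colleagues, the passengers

*them* is a pronoun; Principle B requires it to be free in its binding domain — the clause headed by 'photographed'.
— the directors: subject of the clause headed by 'photographed'; c-commands the pronoun within its binding domain — blocked (Principle B).
— the musicians' associates: object of the clause headed by 'warned'; c-commands the pronoun but lies outside its binding domain — allowed.
— the officers' colleagues: object of the clause headed by 'assured'; c-commands the pronoun but lies outside its binding domain — allowed.
— the passengers: subject of the matrix clause; c-commands the pronoun but lies outside its binding domain — allowed.

the musicians' associates, the officers' colleagues, the passengers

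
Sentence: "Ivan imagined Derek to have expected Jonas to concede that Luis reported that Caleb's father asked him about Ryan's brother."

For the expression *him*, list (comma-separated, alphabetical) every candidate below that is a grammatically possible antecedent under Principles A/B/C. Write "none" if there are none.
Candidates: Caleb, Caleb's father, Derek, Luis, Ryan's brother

*him* is a pronoun; Principle B requires it to be free in its binding domain — the clause headed by 'asked'.
— Caleb: possessor inside the subject DP of the clause headed by 'asked'; does not c-command the pronoun — Principle B does not apply; allowed.
— Caleb's father: subject of the clause headed by 'asked'; c-commands the pronoun within its binding domain — blocked (Principle B).
— Derek: subject of the clause headed by 'expected'; c-commands the pronoun but lies outside its binding domain — allowed.
— Luis: subject of the clause headed by 'reported'; c-commands the pronoun but lies outside its binding domain — allowed.
— Ryan's brother: second object of the clause headed by 'asked'; is c-commanded by the pronoun; coreference would bind this R-expression — blocked (Principle C).

Caleb, Derek, Luis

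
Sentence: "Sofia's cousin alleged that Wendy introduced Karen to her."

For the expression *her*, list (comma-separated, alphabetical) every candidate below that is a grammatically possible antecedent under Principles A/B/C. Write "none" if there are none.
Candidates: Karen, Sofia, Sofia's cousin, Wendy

Sofia, Sofia's cousin

*her* is a pronoun; Principle B requires it to be free in its binding domain — the clause headed by 'introduced'.
— Karen: object of the clause headed by 'introduced'; c-commands the pronoun within its binding domain — blocked (Principle B).
— Sofia: possessor inside the subject DP of the matrix clause; does not c-command the pronoun — Principle B does not apply; allowed.
— Sofia's cousin: subject of the matrix clause; c-commands the pronoun but lies outside its binding domain — allowed.
— Wendy: subject of the clause headed by 'introduced'; c-commands the pronoun within its binding domain — blocked (Principle B).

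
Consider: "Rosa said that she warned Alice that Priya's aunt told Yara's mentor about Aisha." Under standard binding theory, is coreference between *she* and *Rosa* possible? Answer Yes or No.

*Rosa* is an R-expression; Principle C requires it to be free (not bound by any c-commanding expression).
— she: subject of the clause headed by 'warned'; the pronoun does not c-command the R-expression — coreference allowed.

Yes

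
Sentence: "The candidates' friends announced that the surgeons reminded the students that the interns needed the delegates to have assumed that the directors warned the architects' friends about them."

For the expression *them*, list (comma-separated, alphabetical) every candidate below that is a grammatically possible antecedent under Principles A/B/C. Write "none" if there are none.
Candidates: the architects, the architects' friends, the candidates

the architects, the candidates

*them* is a pronoun; Principle B requires it to be free in its binding domain — the clause headed by 'warned'.
— the architects: possessor inside the object DP of the clause headed by 'warned'; does not c-command the pronoun — Principle B does not apply; allowed.
— the architects' friends: object of the clause headed by 'warned'; c-commands the pronoun within its binding domain — blocked (Principle B).
— the candidates: possessor inside the subject DP of the matrix clause; does not c-command the pronoun — Principle B does not apply; allowed.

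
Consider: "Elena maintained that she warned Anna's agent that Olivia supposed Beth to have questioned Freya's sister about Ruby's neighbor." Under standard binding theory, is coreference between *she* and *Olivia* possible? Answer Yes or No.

*Olivia* is an R-expression; Principle C requires it to be free (not bound by any c-commanding expression).
— she: subject of the clause headed by 'warned'; the pronoun c-commands the R-expression — coreference blocked (Principle C).

No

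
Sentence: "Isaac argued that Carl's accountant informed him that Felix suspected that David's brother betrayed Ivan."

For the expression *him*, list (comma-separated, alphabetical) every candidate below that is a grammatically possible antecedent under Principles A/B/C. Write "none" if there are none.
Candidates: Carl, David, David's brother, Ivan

Carl

*him* is a pronoun; Principle B requires it to be free in its binding domain — the clause headed by 'informed'.
— Carl: possessor inside the subject DP of the clause headed by 'informed'; does not c-command the pronoun — Principle B does not apply; allowed.
— David: possessor inside the subject DP of the clause headed by 'betrayed'; is c-commanded by the pronoun; coreference would bind this R-expression — blocked (Principle C).
— David's brother: subject of the clause headed by 'betrayed'; is c-commanded by the pronoun; coreference would bind this R-expression — blocked (Principle C).
— Ivan: object of the clause headed by 'betrayed'; is c-commanded by the pronoun; coreference would bind this R-expression — blocked (Principle C).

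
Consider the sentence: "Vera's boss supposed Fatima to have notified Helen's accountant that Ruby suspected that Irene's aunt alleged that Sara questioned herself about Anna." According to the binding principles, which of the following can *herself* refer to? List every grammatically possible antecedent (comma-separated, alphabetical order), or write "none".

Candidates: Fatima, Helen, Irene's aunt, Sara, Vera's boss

*herself* is a reflexive; Principle A requires it to be bound within its binding domain — the clause headed by 'questioned'.
— Fatima: subject of the clause headed by 'notified'; c-commands the reflexive but lies outside its binding domain — cannot bind it (Principle A).
— Helen: possessor inside the object DP of the clause headed by 'notified'; does not c-command the reflexive — cannot bind it (Principle A).
— Irene's aunt: subject of the clause headed by 'alleged'; c-commands the reflexive but lies outside its binding domain — cannot bind it (Principle A).
— Sara: subject of the clause headed by 'questioned'; c-commands the reflexive within its binding domain — allowed (Principle A).
— Vera's boss: subject of the matrix clause; c-commands the reflexive but lies outside its binding domain — cannot bind it (Principle A).

Sara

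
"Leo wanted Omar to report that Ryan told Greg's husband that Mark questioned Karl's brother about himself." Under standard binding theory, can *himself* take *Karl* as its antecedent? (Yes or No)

No

*himself* is a reflexive; Principle A requires it to be bound within its binding domain — the clause headed by 'questioned'.
— Karl: possessor inside the object DP of the clause headed by 'questioned'; does not c-command the reflexive — cannot bind it (Principle A).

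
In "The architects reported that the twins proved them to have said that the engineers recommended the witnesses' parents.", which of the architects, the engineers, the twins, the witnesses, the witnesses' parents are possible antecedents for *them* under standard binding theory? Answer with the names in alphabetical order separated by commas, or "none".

the architects

*them* is a pronoun; Principle B requires it to be free in its binding domain — the clause headed by 'proved'.
— the architects: subject of the matrix clause; c-commands the pronoun but lies outside its binding domain — allowed.
— the engineers: subject of the clause headed by 'recommended'; is c-commanded by the pronoun; coreference would bind this R-expression — blocked (Principle C).
— the twins: subject of the clause headed by 'proved'; c-commands the pronoun within its binding domain — blocked (Principle B).
— the witnesses: possessor inside the object DP of the clause headed by 'recommended'; is c-commanded by the pronoun; coreference would bind this R-expression — blocked (Principle C).
— the witnesses' parents: object of the clause headed by 'recommended'; is c-commanded by the pronoun; coreference would bind this R-expression — blocked (Principle C).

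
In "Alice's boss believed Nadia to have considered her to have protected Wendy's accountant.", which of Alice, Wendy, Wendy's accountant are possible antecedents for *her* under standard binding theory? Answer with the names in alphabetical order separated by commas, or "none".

Alice

*her* is a pronoun; Principle B requires it to be free in its binding domain — the clause headed by 'considered'.
— Alice: possessor inside the subject DP of the matrix clause; does not c-command the pronoun — Principle B does not apply; allowed.
— Wendy: possessor inside the object DP of the clause headed by 'protected'; is c-commanded by the pronoun; coreference would bind this R-expression — blocked (Principle C).
— Wendy's accountant: object of the clause headed by 'protected'; is c-commanded by the pronoun; coreference would bind this R-expression — blocked (Principle C).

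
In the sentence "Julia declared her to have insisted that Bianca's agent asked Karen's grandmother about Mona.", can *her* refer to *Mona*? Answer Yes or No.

*her* is a pronoun; Principle B requires it to be free in its binding domain — the matrix clause.
— Mona: second object of the clause headed by 'asked'; is c-commanded by the pronoun; coreference would bind this R-expression — blocked (Principle C).

No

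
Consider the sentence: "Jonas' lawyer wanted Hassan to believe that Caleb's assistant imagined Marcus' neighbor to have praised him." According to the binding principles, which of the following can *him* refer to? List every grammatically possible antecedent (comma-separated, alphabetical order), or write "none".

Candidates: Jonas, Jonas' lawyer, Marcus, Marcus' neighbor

*him* is a pronoun; Principle B requires it to be free in its binding domain — the clause headed by 'praised'.
— Jonas: possessor inside the subject DP of the matrix clause; does not c-command the pronoun — Principle B does not apply; allowed.
— Jonas' lawyer: subject of the matrix clause; c-commands the pronoun but lies outside its binding domain — allowed.
— Marcus: possessor inside the subject DP of the clause headed by 'praised'; does not c-command the pronoun — Principle B does not apply; allowed.
— Marcus' neighbor: subject of the clause headed by 'praised'; c-commands the pronoun within its binding domain — blocked (Principle B).

Jonas, Jonas' lawyer, Marcus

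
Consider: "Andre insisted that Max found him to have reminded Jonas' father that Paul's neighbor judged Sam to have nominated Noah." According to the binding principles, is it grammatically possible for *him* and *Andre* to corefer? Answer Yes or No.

*him* is a pronoun; Principle B requires it to be free in its binding domain — the clause headed by 'found'.
— Andre: subject of the matrix clause; c-commands the pronoun but lies outside its binding domain — allowed.

Yes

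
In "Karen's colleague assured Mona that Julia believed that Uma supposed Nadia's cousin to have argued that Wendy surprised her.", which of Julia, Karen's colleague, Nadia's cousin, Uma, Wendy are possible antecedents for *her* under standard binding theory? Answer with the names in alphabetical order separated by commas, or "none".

*her* is a pronoun; Principle B requires it to be free in its binding domain — the clause headed by 'surprised'.
— Julia: subject of the clause headed by 'believed'; c-commands the pronoun but lies outside its binding domain — allowed.
— Karen's colleague: subject of the matrix clause; c-commands the pronoun but lies outside its binding domain — allowed.
— Nadia's cousin: subject of the clause headed by 'argued'; c-commands the pronoun but lies outside its binding domain — allowed.
— Uma: subject of the clause headed by 'supposed'; c-commands the pronoun but lies outside its binding domain — allowed.
— Wendy: subject of the clause headed by 'surprised'; c-commands the pronoun within its binding domain — blocked (Principle B).

Julia, Karen's colleague, Nadia's cousin, Uma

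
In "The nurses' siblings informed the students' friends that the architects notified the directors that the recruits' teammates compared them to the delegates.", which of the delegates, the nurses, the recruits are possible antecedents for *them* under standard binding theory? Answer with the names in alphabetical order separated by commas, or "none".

the nurses, the recruits

*them* is a pronoun; Principle B requires it to be free in its binding domain — the clause headed by 'compared'.
— the delegates: second object of the clause headed by 'compared'; is c-commanded by the pronoun; coreference would bind this R-expression — blocked (Principle C).
— the nurses: possessor inside the subject DP of the matrix clause; does not c-command the pronoun — Principle B does not apply; allowed.
— the recruits: possessor inside the subject DP of the clause headed by 'compared'; does not c-command the pronoun — Principle B does not apply; allowed.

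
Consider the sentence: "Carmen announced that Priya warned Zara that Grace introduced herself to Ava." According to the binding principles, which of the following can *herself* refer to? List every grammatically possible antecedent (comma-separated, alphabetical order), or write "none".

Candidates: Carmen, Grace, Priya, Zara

Grace

*herself* is a reflexive; Principle A requires it to be bound within its binding domain — the clause headed by 'introduced'.
— Carmen: subject of the matrix clause; c-commands the reflexive but lies outside its binding domain — cannot bind it (Principle A).
— Grace: subject of the clause headed by 'introduced'; c-commands the reflexive within its binding domain — allowed (Principle A).
— Priya: subject of the clause headed by 'warned'; c-commands the reflexive but lies outside its binding domain — cannot bind it (Principle A).
— Zara: object of the clause headed by 'warned'; c-commands the reflexive but lies outside its binding domain — cannot bind it (Principle A).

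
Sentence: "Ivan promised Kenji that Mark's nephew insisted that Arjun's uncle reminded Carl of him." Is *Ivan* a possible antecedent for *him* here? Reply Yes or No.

*him* is a pronoun; Principle B requires it to be free in its binding domain — the clause headed by 'reminded'.
— Ivan: subject of the matrix clause; c-commands the pronoun but lies outside its binding domain — allowed.

Yes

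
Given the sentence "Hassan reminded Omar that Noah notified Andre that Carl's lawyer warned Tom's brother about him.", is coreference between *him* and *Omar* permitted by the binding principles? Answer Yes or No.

Yes

*him* is a pronoun; Principle B requires it to be free in its binding domain — the clause headed by 'warned'.
— Omar: object of the matrix clause; c-commands the pronoun but lies outside its binding domain — allowed.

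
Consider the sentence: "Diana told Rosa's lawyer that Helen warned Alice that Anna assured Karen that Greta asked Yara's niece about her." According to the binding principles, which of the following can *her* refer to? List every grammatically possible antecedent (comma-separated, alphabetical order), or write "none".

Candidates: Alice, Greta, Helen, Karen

Alice, Helen, Karen

*her* is a pronoun; Principle B requires it to be free in its binding domain — the clause headed by 'asked'.
— Alice: object of the clause headed by 'warned'; c-commands the pronoun but lies outside its binding domain — allowed.
— Greta: subject of the clause headed by 'asked'; c-commands the pronoun within its binding domain — blocked (Principle B).
— Helen: subject of the clause headed by 'warned'; c-commands the pronoun but lies outside its binding domain — allowed.
— Karen: object of the clause headed by 'assured'; c-commands the pronoun but lies outside its binding domain — allowed.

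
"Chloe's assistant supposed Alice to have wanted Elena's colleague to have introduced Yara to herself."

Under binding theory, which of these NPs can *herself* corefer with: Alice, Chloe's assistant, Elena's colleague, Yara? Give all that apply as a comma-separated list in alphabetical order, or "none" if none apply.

*herself* is a reflexive; Principle A requires it to be bound within its binding domain — the clause headed by 'introduced'.
— Alice: subject of the clause headed by 'wanted'; c-commands the reflexive but lies outside its binding domain — cannot bind it (Principle A).
— Chloe's assistant: subject of the matrix clause; c-commands the reflexive but lies outside its binding domain — cannot bind it (Principle A).
— Elena's colleague: subject of the clause headed by 'introduced'; c-commands the reflexive within its binding domain — allowed (Principle A).
— Yara: object of the clause headed by 'introduced'; c-commands the reflexive within its binding domain — allowed (Principle A).

Elena's colleague, Yara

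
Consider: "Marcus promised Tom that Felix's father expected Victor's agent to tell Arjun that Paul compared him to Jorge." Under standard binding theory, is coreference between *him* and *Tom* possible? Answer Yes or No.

Yes

*Tom* is an R-expression; Principle C requires it to be free (not bound by any c-commanding expression).
— him: object of the clause headed by 'compared'; the pronoun does not c-command the R-expression — coreference allowed.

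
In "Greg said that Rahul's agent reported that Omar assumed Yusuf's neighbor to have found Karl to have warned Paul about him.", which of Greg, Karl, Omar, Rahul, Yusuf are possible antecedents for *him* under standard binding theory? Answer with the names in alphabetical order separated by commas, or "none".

*him* is a pronoun; Principle B requires it to be free in its binding domain — the clause headed by 'warned'.
— Greg: subject of the matrix clause; c-commands the pronoun but lies outside its binding domain — allowed.
— Karl: subject of the clause headed by 'warned'; c-commands the pronoun within its binding domain — blocked (Principle B).
— Omar: subject of the clause headed by 'assumed'; c-commands the pronoun but lies outside its binding domain — allowed.
— Rahul: possessor inside the subject DP of the clause headed by 'reported'; does not c-command the pronoun — Principle B does not apply; allowed.
— Yusuf: possessor inside the subject DP of the clause headed by 'found'; does not c-command the pronoun — Principle B does not apply; allowed.

Greg, Omar, Rahul, Yusuf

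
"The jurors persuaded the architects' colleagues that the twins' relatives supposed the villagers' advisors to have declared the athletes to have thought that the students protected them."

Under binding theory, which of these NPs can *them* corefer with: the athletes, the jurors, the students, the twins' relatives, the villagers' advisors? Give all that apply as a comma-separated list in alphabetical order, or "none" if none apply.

the athletes, the jurors, the twins' relatives, the villagers' advisors

*them* is a pronoun; Principle B requires it to be free in its binding domain — the clause headed by 'protected'.
— the athletes: subject of the clause headed by 'thought'; c-commands the pronoun but lies outside its binding domain — allowed.
— the jurors: subject of the matrix clause; c-commands the pronoun but lies outside its binding domain — allowed.
— the students: subject of the clause headed by 'protected'; c-commands the pronoun within its binding domain — blocked (Principle B).
— the twins' relatives: subject of the clause headed by 'supposed'; c-commands the pronoun but lies outside its binding domain — allowed.
— the villagers' advisors: subject of the clause headed by 'declared'; c-commands the pronoun but lies outside its binding domain — allowed.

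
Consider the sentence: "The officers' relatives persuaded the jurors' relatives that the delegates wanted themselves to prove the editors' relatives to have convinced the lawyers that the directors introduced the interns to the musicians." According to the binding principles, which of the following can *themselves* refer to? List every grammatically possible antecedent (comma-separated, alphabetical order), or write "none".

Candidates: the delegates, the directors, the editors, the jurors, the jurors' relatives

*themselves* is a reflexive; Principle A requires it to be bound within its binding domain — the clause headed by 'wanted'.
— the delegates: subject of the clause headed by 'wanted'; c-commands the reflexive within its binding domain — allowed (Principle A).
— the directors: subject of the clause headed by 'introduced'; does not c-command the reflexive — cannot bind it (Principle A).
— the editors: possessor inside the subject DP of the clause headed by 'convinced'; does not c-command the reflexive — cannot bind it (Principle A).
— the jurors: possessor inside the object DP of the matrix clause; does not c-command the reflexive — cannot bind it (Principle A).
— the jurors' relatives: object of the matrix clause; c-commands the reflexive but lies outside its binding domain — cannot bind it (Principle A).

the delegates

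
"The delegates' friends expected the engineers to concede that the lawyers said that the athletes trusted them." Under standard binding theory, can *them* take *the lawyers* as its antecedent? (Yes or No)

*them* is a pronoun; Principle B requires it to be free in its binding domain — the clause headed by 'trusted'.
— the lawyers: subject of the clause headed by 'said'; c-commands the pronoun but lies outside its binding domain — allowed.

Yes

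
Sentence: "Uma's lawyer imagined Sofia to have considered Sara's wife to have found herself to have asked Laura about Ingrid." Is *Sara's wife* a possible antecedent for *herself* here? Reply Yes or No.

*herself* is a reflexive; Principle A requires it to be bound within its binding domain — the clause headed by 'found'.
— Sara's wife: subject of the clause headed by 'found'; c-commands the reflexive within its binding domain — allowed (Principle A).

Yes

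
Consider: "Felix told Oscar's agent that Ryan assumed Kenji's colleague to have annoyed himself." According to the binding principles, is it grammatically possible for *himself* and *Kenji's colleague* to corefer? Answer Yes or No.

Yes

*himself* is a reflexive; Principle A requires it to be bound within its binding domain — the clause headed by 'annoyed'.
— Kenji's colleague: subject of the clause headed by 'annoyed'; c-commands the reflexive within its binding domain — allowed (Principle A).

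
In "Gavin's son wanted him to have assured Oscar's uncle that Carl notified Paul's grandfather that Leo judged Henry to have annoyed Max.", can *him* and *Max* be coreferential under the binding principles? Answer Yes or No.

No

*Max* is an R-expression; Principle C requires it to be free (not bound by any c-commanding expression).
— him: subject of the clause headed by 'assured'; the pronoun c-commands the R-expression — coreference blocked (Principle C).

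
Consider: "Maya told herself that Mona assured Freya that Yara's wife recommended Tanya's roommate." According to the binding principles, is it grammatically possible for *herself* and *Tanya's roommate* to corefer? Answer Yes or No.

No

*herself* is a reflexive; Principle A requires it to be bound within its binding domain — the matrix clause.
— Tanya's roommate: object of the clause headed by 'recommended'; does not c-command the reflexive — cannot bind it (Principle A).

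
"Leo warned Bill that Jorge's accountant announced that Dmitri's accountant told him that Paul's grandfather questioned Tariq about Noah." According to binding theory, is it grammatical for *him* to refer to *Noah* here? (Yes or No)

*Noah* is an R-expression; Principle C requires it to be free (not bound by any c-commanding expression).
— him: object of the clause headed by 'told'; the pronoun c-commands the R-expression — coreference blocked (Principle C).

No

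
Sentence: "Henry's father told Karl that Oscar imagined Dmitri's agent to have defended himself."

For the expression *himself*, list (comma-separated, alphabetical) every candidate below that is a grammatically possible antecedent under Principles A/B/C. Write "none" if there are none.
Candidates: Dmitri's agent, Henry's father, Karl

Dmitri's agent

*himself* is a reflexive; Principle A requires it to be bound within its binding domain — the clause headed by 'defended'.
— Dmitri's agent: subject of the clause headed by 'defended'; c-commands the reflexive within its binding domain — allowed (Principle A).
— Henry's father: subject of the matrix clause; c-commands the reflexive but lies outside its binding domain — cannot bind it (Principle A).
— Karl: object of the matrix clause; c-commands the reflexive but lies outside its binding domain — cannot bind it (Principle A).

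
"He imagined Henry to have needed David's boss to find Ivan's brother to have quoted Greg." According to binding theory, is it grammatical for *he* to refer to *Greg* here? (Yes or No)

*Greg* is an R-expression; Principle C requires it to be free (not bound by any c-commanding expression).
— he: subject of the matrix clause; the pronoun c-commands the R-expression — coreference blocked (Principle C).

No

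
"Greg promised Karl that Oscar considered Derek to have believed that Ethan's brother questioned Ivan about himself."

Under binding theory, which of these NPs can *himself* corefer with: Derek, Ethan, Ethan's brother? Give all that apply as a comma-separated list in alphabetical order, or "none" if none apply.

Ethan's brother

*himself* is a reflexive; Principle A requires it to be bound within its binding domain — the clause headed by 'questioned'.
— Derek: subject of the clause headed by 'believed'; c-commands the reflexive but lies outside its binding domain — cannot bind it (Principle A).
— Ethan: possessor inside the subject DP of the clause headed by 'questioned'; does not c-command the reflexive — cannot bind it (Principle A).
— Ethan's brother: subject of the clause headed by 'questioned'; c-commands the reflexive within its binding domain — allowed (Principle A).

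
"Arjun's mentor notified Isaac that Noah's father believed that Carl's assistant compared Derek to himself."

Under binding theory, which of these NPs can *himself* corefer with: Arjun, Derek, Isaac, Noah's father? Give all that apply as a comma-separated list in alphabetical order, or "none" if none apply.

*himself* is a reflexive; Principle A requires it to be bound within its binding domain — the clause headed by 'compared'.
— Arjun: possessor inside the subject DP of the matrix clause; does not c-command the reflexive — cannot bind it (Principle A).
— Derek: object of the clause headed by 'compared'; c-commands the reflexive within its binding domain — allowed (Principle A).
— Isaac: object of the matrix clause; c-commands the reflexive but lies outside its binding domain — cannot bind it (Principle A).
— Noah's father: subject of the clause headed by 'believed'; c-commands the reflexive but lies outside its binding domain — cannot bind it (Principle A).

Derek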